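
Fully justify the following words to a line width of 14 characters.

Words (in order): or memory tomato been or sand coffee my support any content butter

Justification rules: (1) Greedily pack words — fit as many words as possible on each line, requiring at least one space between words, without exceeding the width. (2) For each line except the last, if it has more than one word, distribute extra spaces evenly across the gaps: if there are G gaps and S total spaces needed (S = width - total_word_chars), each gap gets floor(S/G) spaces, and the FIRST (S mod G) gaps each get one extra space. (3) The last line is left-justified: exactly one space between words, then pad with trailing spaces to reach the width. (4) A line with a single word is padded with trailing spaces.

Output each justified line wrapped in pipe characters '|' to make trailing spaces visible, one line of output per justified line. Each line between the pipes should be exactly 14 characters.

Answer: |or      memory|
|tomato been or|
|sand coffee my|
|support    any|
|content butter|

Derivation:
Line 1: ['or', 'memory'] (min_width=9, slack=5)
Line 2: ['tomato', 'been', 'or'] (min_width=14, slack=0)
Line 3: ['sand', 'coffee', 'my'] (min_width=14, slack=0)
Line 4: ['support', 'any'] (min_width=11, slack=3)
Line 5: ['content', 'butter'] (min_width=14, slack=0)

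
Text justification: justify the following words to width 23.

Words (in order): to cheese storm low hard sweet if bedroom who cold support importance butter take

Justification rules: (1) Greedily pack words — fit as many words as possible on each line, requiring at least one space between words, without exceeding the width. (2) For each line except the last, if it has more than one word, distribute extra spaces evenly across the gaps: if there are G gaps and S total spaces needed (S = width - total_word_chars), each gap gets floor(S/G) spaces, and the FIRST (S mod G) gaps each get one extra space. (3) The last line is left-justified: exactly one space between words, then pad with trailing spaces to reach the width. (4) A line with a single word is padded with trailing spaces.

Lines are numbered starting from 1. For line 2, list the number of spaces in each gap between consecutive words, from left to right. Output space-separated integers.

Line 1: ['to', 'cheese', 'storm', 'low'] (min_width=19, slack=4)
Line 2: ['hard', 'sweet', 'if', 'bedroom'] (min_width=21, slack=2)
Line 3: ['who', 'cold', 'support'] (min_width=16, slack=7)
Line 4: ['importance', 'butter', 'take'] (min_width=22, slack=1)

Answer: 2 2 1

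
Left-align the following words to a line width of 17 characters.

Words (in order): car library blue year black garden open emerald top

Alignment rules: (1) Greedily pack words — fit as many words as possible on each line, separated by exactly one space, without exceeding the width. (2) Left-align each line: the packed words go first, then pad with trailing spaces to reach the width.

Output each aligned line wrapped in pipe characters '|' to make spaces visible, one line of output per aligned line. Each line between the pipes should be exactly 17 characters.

Answer: |car library blue |
|year black garden|
|open emerald top |

Derivation:
Line 1: ['car', 'library', 'blue'] (min_width=16, slack=1)
Line 2: ['year', 'black', 'garden'] (min_width=17, slack=0)
Line 3: ['open', 'emerald', 'top'] (min_width=16, slack=1)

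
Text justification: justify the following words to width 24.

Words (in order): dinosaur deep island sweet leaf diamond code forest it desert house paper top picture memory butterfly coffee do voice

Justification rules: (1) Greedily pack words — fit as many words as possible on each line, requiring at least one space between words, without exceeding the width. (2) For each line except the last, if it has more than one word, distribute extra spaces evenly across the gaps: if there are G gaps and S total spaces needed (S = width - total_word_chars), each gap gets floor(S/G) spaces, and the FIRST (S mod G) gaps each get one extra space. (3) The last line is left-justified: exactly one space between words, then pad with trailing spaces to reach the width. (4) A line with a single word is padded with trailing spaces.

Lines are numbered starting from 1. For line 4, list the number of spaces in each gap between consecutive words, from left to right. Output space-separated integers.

Answer: 1 1 1

Derivation:
Line 1: ['dinosaur', 'deep', 'island'] (min_width=20, slack=4)
Line 2: ['sweet', 'leaf', 'diamond', 'code'] (min_width=23, slack=1)
Line 3: ['forest', 'it', 'desert', 'house'] (min_width=22, slack=2)
Line 4: ['paper', 'top', 'picture', 'memory'] (min_width=24, slack=0)
Line 5: ['butterfly', 'coffee', 'do'] (min_width=19, slack=5)
Line 6: ['voice'] (min_width=5, slack=19)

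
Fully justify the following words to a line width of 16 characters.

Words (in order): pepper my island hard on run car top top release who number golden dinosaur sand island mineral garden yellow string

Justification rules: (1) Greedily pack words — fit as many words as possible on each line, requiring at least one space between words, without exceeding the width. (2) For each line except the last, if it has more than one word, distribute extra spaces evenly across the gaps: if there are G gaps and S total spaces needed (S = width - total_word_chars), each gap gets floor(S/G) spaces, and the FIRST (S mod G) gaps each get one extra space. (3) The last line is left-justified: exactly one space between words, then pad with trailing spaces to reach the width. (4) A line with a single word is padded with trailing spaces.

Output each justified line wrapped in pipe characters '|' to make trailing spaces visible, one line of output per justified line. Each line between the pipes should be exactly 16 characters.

Answer: |pepper my island|
|hard  on run car|
|top  top release|
|who       number|
|golden  dinosaur|
|sand      island|
|mineral   garden|
|yellow string   |

Derivation:
Line 1: ['pepper', 'my', 'island'] (min_width=16, slack=0)
Line 2: ['hard', 'on', 'run', 'car'] (min_width=15, slack=1)
Line 3: ['top', 'top', 'release'] (min_width=15, slack=1)
Line 4: ['who', 'number'] (min_width=10, slack=6)
Line 5: ['golden', 'dinosaur'] (min_width=15, slack=1)
Line 6: ['sand', 'island'] (min_width=11, slack=5)
Line 7: ['mineral', 'garden'] (min_width=14, slack=2)
Line 8: ['yellow', 'string'] (min_width=13, slack=3)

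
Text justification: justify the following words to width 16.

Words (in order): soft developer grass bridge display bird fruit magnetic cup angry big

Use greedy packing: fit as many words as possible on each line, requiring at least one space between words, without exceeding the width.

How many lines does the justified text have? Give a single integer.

Line 1: ['soft', 'developer'] (min_width=14, slack=2)
Line 2: ['grass', 'bridge'] (min_width=12, slack=4)
Line 3: ['display', 'bird'] (min_width=12, slack=4)
Line 4: ['fruit', 'magnetic'] (min_width=14, slack=2)
Line 5: ['cup', 'angry', 'big'] (min_width=13, slack=3)
Total lines: 5

Answer: 5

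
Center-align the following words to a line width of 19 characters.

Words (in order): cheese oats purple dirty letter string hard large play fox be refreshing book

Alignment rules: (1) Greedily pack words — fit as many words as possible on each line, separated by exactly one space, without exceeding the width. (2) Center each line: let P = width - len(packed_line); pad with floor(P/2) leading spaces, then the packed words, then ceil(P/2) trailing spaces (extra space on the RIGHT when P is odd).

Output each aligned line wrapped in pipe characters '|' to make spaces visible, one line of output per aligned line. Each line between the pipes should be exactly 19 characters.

Answer: |cheese oats purple |
|dirty letter string|
|hard large play fox|
|be refreshing book |

Derivation:
Line 1: ['cheese', 'oats', 'purple'] (min_width=18, slack=1)
Line 2: ['dirty', 'letter', 'string'] (min_width=19, slack=0)
Line 3: ['hard', 'large', 'play', 'fox'] (min_width=19, slack=0)
Line 4: ['be', 'refreshing', 'book'] (min_width=18, slack=1)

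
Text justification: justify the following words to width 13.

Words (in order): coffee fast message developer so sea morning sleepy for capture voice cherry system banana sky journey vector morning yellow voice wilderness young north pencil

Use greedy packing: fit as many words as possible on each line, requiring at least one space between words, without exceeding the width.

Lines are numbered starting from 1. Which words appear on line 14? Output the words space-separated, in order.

Answer: young north

Derivation:
Line 1: ['coffee', 'fast'] (min_width=11, slack=2)
Line 2: ['message'] (min_width=7, slack=6)
Line 3: ['developer', 'so'] (min_width=12, slack=1)
Line 4: ['sea', 'morning'] (min_width=11, slack=2)
Line 5: ['sleepy', 'for'] (min_width=10, slack=3)
Line 6: ['capture', 'voice'] (min_width=13, slack=0)
Line 7: ['cherry', 'system'] (min_width=13, slack=0)
Line 8: ['banana', 'sky'] (min_width=10, slack=3)
Line 9: ['journey'] (min_width=7, slack=6)
Line 10: ['vector'] (min_width=6, slack=7)
Line 11: ['morning'] (min_width=7, slack=6)
Line 12: ['yellow', 'voice'] (min_width=12, slack=1)
Line 13: ['wilderness'] (min_width=10, slack=3)
Line 14: ['young', 'north'] (min_width=11, slack=2)
Line 15: ['pencil'] (min_width=6, slack=7)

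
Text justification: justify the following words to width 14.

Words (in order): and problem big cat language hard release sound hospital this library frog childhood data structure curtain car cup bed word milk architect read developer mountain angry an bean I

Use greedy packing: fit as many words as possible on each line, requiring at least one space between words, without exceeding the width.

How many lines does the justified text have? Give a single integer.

Answer: 14

Derivation:
Line 1: ['and', 'problem'] (min_width=11, slack=3)
Line 2: ['big', 'cat'] (min_width=7, slack=7)
Line 3: ['language', 'hard'] (min_width=13, slack=1)
Line 4: ['release', 'sound'] (min_width=13, slack=1)
Line 5: ['hospital', 'this'] (min_width=13, slack=1)
Line 6: ['library', 'frog'] (min_width=12, slack=2)
Line 7: ['childhood', 'data'] (min_width=14, slack=0)
Line 8: ['structure'] (min_width=9, slack=5)
Line 9: ['curtain', 'car'] (min_width=11, slack=3)
Line 10: ['cup', 'bed', 'word'] (min_width=12, slack=2)
Line 11: ['milk', 'architect'] (min_width=14, slack=0)
Line 12: ['read', 'developer'] (min_width=14, slack=0)
Line 13: ['mountain', 'angry'] (min_width=14, slack=0)
Line 14: ['an', 'bean', 'I'] (min_width=9, slack=5)
Total lines: 14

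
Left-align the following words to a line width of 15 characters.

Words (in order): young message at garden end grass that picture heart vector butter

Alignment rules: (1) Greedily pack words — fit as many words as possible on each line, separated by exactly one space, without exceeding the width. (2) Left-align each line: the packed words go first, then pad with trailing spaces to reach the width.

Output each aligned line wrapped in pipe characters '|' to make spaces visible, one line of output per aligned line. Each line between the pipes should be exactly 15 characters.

Line 1: ['young', 'message'] (min_width=13, slack=2)
Line 2: ['at', 'garden', 'end'] (min_width=13, slack=2)
Line 3: ['grass', 'that'] (min_width=10, slack=5)
Line 4: ['picture', 'heart'] (min_width=13, slack=2)
Line 5: ['vector', 'butter'] (min_width=13, slack=2)

Answer: |young message  |
|at garden end  |
|grass that     |
|picture heart  |
|vector butter  |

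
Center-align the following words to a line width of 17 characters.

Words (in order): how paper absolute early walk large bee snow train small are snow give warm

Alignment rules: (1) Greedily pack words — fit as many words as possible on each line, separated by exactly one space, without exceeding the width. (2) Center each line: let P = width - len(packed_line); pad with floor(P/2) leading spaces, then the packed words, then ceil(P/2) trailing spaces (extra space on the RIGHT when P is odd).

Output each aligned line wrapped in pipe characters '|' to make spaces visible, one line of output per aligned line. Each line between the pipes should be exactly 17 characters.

Answer: |    how paper    |
| absolute early  |
| walk large bee  |
|snow train small |
|  are snow give  |
|      warm       |

Derivation:
Line 1: ['how', 'paper'] (min_width=9, slack=8)
Line 2: ['absolute', 'early'] (min_width=14, slack=3)
Line 3: ['walk', 'large', 'bee'] (min_width=14, slack=3)
Line 4: ['snow', 'train', 'small'] (min_width=16, slack=1)
Line 5: ['are', 'snow', 'give'] (min_width=13, slack=4)
Line 6: ['warm'] (min_width=4, slack=13)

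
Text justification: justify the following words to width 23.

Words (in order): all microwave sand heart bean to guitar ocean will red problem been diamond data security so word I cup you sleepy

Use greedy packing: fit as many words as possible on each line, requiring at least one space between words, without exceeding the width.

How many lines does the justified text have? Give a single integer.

Line 1: ['all', 'microwave', 'sand'] (min_width=18, slack=5)
Line 2: ['heart', 'bean', 'to', 'guitar'] (min_width=20, slack=3)
Line 3: ['ocean', 'will', 'red', 'problem'] (min_width=22, slack=1)
Line 4: ['been', 'diamond', 'data'] (min_width=17, slack=6)
Line 5: ['security', 'so', 'word', 'I', 'cup'] (min_width=22, slack=1)
Line 6: ['you', 'sleepy'] (min_width=10, slack=13)
Total lines: 6

Answer: 6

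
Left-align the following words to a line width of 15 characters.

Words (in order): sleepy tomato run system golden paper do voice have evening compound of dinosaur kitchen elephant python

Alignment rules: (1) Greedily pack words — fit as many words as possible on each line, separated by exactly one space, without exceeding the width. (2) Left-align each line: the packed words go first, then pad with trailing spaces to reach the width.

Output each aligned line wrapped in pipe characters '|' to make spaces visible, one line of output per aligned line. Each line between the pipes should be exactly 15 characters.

Answer: |sleepy tomato  |
|run system     |
|golden paper do|
|voice have     |
|evening        |
|compound of    |
|dinosaur       |
|kitchen        |
|elephant python|

Derivation:
Line 1: ['sleepy', 'tomato'] (min_width=13, slack=2)
Line 2: ['run', 'system'] (min_width=10, slack=5)
Line 3: ['golden', 'paper', 'do'] (min_width=15, slack=0)
Line 4: ['voice', 'have'] (min_width=10, slack=5)
Line 5: ['evening'] (min_width=7, slack=8)
Line 6: ['compound', 'of'] (min_width=11, slack=4)
Line 7: ['dinosaur'] (min_width=8, slack=7)
Line 8: ['kitchen'] (min_width=7, slack=8)
Line 9: ['elephant', 'python'] (min_width=15, slack=0)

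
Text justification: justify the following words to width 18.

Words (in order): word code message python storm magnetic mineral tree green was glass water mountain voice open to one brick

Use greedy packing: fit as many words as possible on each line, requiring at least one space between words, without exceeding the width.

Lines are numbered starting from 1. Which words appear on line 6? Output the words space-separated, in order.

Answer: mountain voice

Derivation:
Line 1: ['word', 'code', 'message'] (min_width=17, slack=1)
Line 2: ['python', 'storm'] (min_width=12, slack=6)
Line 3: ['magnetic', 'mineral'] (min_width=16, slack=2)
Line 4: ['tree', 'green', 'was'] (min_width=14, slack=4)
Line 5: ['glass', 'water'] (min_width=11, slack=7)
Line 6: ['mountain', 'voice'] (min_width=14, slack=4)
Line 7: ['open', 'to', 'one', 'brick'] (min_width=17, slack=1)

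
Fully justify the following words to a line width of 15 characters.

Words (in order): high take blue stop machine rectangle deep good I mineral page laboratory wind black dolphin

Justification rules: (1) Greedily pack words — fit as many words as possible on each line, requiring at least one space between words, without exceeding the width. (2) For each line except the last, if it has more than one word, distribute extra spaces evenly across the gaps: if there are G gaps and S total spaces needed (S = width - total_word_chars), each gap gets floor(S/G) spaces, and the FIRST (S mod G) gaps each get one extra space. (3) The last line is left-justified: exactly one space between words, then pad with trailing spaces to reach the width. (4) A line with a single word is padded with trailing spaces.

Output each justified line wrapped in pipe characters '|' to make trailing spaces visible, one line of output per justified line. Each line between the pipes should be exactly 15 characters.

Answer: |high  take blue|
|stop    machine|
|rectangle  deep|
|good  I mineral|
|page laboratory|
|wind      black|
|dolphin        |

Derivation:
Line 1: ['high', 'take', 'blue'] (min_width=14, slack=1)
Line 2: ['stop', 'machine'] (min_width=12, slack=3)
Line 3: ['rectangle', 'deep'] (min_width=14, slack=1)
Line 4: ['good', 'I', 'mineral'] (min_width=14, slack=1)
Line 5: ['page', 'laboratory'] (min_width=15, slack=0)
Line 6: ['wind', 'black'] (min_width=10, slack=5)
Line 7: ['dolphin'] (min_width=7, slack=8)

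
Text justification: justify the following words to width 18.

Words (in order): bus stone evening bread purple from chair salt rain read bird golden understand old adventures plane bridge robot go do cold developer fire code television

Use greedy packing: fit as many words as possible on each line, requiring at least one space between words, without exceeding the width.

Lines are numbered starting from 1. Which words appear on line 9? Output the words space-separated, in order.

Answer: fire code

Derivation:
Line 1: ['bus', 'stone', 'evening'] (min_width=17, slack=1)
Line 2: ['bread', 'purple', 'from'] (min_width=17, slack=1)
Line 3: ['chair', 'salt', 'rain'] (min_width=15, slack=3)
Line 4: ['read', 'bird', 'golden'] (min_width=16, slack=2)
Line 5: ['understand', 'old'] (min_width=14, slack=4)
Line 6: ['adventures', 'plane'] (min_width=16, slack=2)
Line 7: ['bridge', 'robot', 'go', 'do'] (min_width=18, slack=0)
Line 8: ['cold', 'developer'] (min_width=14, slack=4)
Line 9: ['fire', 'code'] (min_width=9, slack=9)
Line 10: ['television'] (min_width=10, slack=8)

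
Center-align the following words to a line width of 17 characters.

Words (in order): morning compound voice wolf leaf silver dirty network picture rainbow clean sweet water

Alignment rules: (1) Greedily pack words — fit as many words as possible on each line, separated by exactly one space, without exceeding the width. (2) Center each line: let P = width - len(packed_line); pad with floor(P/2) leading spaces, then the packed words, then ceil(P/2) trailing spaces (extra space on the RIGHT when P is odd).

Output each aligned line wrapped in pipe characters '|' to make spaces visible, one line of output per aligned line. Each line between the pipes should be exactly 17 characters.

Answer: |morning compound |
| voice wolf leaf |
|  silver dirty   |
| network picture |
|  rainbow clean  |
|   sweet water   |

Derivation:
Line 1: ['morning', 'compound'] (min_width=16, slack=1)
Line 2: ['voice', 'wolf', 'leaf'] (min_width=15, slack=2)
Line 3: ['silver', 'dirty'] (min_width=12, slack=5)
Line 4: ['network', 'picture'] (min_width=15, slack=2)
Line 5: ['rainbow', 'clean'] (min_width=13, slack=4)
Line 6: ['sweet', 'water'] (min_width=11, slack=6)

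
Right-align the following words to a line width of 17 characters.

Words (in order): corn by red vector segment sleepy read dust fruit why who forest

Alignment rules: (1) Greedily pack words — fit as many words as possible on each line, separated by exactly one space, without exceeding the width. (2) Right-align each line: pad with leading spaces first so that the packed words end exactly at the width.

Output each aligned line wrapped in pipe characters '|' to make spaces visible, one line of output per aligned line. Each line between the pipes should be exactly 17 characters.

Answer: |      corn by red|
|   vector segment|
| sleepy read dust|
|    fruit why who|
|           forest|

Derivation:
Line 1: ['corn', 'by', 'red'] (min_width=11, slack=6)
Line 2: ['vector', 'segment'] (min_width=14, slack=3)
Line 3: ['sleepy', 'read', 'dust'] (min_width=16, slack=1)
Line 4: ['fruit', 'why', 'who'] (min_width=13, slack=4)
Line 5: ['forest'] (min_width=6, slack=11)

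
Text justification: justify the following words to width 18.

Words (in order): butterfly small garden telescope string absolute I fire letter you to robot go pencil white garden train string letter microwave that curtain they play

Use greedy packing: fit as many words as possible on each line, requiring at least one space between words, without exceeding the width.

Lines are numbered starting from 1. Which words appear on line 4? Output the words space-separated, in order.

Answer: fire letter you to

Derivation:
Line 1: ['butterfly', 'small'] (min_width=15, slack=3)
Line 2: ['garden', 'telescope'] (min_width=16, slack=2)
Line 3: ['string', 'absolute', 'I'] (min_width=17, slack=1)
Line 4: ['fire', 'letter', 'you', 'to'] (min_width=18, slack=0)
Line 5: ['robot', 'go', 'pencil'] (min_width=15, slack=3)
Line 6: ['white', 'garden', 'train'] (min_width=18, slack=0)
Line 7: ['string', 'letter'] (min_width=13, slack=5)
Line 8: ['microwave', 'that'] (min_width=14, slack=4)
Line 9: ['curtain', 'they', 'play'] (min_width=17, slack=1)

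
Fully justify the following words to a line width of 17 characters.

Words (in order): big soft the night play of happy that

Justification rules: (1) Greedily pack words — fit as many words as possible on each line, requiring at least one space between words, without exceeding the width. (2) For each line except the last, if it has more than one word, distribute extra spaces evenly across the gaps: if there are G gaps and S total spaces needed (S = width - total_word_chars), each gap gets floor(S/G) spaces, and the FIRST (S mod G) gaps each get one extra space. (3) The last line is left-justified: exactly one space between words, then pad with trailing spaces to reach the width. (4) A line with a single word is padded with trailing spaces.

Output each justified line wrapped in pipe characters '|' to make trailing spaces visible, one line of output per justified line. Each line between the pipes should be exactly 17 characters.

Answer: |big    soft   the|
|night   play   of|
|happy that       |

Derivation:
Line 1: ['big', 'soft', 'the'] (min_width=12, slack=5)
Line 2: ['night', 'play', 'of'] (min_width=13, slack=4)
Line 3: ['happy', 'that'] (min_width=10, slack=7)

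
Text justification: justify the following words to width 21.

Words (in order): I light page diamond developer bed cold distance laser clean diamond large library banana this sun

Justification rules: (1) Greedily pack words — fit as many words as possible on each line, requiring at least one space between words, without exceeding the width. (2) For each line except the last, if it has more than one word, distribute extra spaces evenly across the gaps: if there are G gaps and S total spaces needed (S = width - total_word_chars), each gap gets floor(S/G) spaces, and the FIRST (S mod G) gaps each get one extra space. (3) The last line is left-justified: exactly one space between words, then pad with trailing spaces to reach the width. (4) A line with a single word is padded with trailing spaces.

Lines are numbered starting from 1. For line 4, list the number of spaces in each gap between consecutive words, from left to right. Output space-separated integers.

Answer: 1 1

Derivation:
Line 1: ['I', 'light', 'page', 'diamond'] (min_width=20, slack=1)
Line 2: ['developer', 'bed', 'cold'] (min_width=18, slack=3)
Line 3: ['distance', 'laser', 'clean'] (min_width=20, slack=1)
Line 4: ['diamond', 'large', 'library'] (min_width=21, slack=0)
Line 5: ['banana', 'this', 'sun'] (min_width=15, slack=6)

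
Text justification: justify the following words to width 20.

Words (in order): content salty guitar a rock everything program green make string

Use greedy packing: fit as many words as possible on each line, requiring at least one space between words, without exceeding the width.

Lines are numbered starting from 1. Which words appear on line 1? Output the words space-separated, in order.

Line 1: ['content', 'salty', 'guitar'] (min_width=20, slack=0)
Line 2: ['a', 'rock', 'everything'] (min_width=17, slack=3)
Line 3: ['program', 'green', 'make'] (min_width=18, slack=2)
Line 4: ['string'] (min_width=6, slack=14)

Answer: content salty guitar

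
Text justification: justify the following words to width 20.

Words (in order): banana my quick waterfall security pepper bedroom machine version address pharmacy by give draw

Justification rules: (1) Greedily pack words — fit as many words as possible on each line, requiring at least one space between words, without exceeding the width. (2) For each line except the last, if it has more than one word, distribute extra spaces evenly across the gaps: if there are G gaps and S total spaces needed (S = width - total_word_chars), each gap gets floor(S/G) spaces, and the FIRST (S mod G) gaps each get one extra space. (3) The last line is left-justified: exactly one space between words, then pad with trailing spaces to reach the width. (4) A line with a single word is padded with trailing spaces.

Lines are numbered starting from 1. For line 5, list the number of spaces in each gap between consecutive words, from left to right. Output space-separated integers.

Answer: 2 1

Derivation:
Line 1: ['banana', 'my', 'quick'] (min_width=15, slack=5)
Line 2: ['waterfall', 'security'] (min_width=18, slack=2)
Line 3: ['pepper', 'bedroom'] (min_width=14, slack=6)
Line 4: ['machine', 'version'] (min_width=15, slack=5)
Line 5: ['address', 'pharmacy', 'by'] (min_width=19, slack=1)
Line 6: ['give', 'draw'] (min_width=9, slack=11)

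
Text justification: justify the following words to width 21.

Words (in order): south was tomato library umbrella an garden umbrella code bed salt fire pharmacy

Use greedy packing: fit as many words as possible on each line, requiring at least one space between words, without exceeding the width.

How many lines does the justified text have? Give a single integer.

Answer: 5

Derivation:
Line 1: ['south', 'was', 'tomato'] (min_width=16, slack=5)
Line 2: ['library', 'umbrella', 'an'] (min_width=19, slack=2)
Line 3: ['garden', 'umbrella', 'code'] (min_width=20, slack=1)
Line 4: ['bed', 'salt', 'fire'] (min_width=13, slack=8)
Line 5: ['pharmacy'] (min_width=8, slack=13)
Total lines: 5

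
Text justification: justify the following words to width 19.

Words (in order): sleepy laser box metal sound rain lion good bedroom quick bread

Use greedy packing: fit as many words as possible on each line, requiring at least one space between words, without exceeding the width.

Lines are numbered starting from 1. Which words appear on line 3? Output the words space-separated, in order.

Answer: lion good bedroom

Derivation:
Line 1: ['sleepy', 'laser', 'box'] (min_width=16, slack=3)
Line 2: ['metal', 'sound', 'rain'] (min_width=16, slack=3)
Line 3: ['lion', 'good', 'bedroom'] (min_width=17, slack=2)
Line 4: ['quick', 'bread'] (min_width=11, slack=8)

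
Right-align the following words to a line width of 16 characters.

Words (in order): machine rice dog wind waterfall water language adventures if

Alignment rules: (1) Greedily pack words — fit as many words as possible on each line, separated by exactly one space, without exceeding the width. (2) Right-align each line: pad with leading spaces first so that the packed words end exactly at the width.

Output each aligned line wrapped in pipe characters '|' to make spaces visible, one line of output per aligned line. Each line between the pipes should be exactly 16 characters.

Answer: |machine rice dog|
|  wind waterfall|
|  water language|
|   adventures if|

Derivation:
Line 1: ['machine', 'rice', 'dog'] (min_width=16, slack=0)
Line 2: ['wind', 'waterfall'] (min_width=14, slack=2)
Line 3: ['water', 'language'] (min_width=14, slack=2)
Line 4: ['adventures', 'if'] (min_width=13, slack=3)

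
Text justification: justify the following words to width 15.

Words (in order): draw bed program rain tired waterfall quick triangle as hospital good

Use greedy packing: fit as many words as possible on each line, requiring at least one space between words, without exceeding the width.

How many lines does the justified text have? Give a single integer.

Answer: 6

Derivation:
Line 1: ['draw', 'bed'] (min_width=8, slack=7)
Line 2: ['program', 'rain'] (min_width=12, slack=3)
Line 3: ['tired', 'waterfall'] (min_width=15, slack=0)
Line 4: ['quick', 'triangle'] (min_width=14, slack=1)
Line 5: ['as', 'hospital'] (min_width=11, slack=4)
Line 6: ['good'] (min_width=4, slack=11)
Total lines: 6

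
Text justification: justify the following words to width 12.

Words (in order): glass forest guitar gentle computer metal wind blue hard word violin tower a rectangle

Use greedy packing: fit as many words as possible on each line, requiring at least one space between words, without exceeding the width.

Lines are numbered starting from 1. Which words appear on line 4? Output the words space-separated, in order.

Line 1: ['glass', 'forest'] (min_width=12, slack=0)
Line 2: ['guitar'] (min_width=6, slack=6)
Line 3: ['gentle'] (min_width=6, slack=6)
Line 4: ['computer'] (min_width=8, slack=4)
Line 5: ['metal', 'wind'] (min_width=10, slack=2)
Line 6: ['blue', 'hard'] (min_width=9, slack=3)
Line 7: ['word', 'violin'] (min_width=11, slack=1)
Line 8: ['tower', 'a'] (min_width=7, slack=5)
Line 9: ['rectangle'] (min_width=9, slack=3)

Answer: computer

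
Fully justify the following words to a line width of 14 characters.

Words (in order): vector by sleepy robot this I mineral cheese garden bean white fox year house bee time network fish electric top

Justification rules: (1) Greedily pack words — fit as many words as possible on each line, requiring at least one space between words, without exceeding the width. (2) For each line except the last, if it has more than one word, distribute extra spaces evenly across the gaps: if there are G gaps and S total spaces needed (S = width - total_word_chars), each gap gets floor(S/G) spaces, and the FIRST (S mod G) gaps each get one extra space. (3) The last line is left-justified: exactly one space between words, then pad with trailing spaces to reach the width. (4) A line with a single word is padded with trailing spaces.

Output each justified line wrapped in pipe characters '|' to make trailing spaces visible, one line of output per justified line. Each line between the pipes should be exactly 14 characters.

Answer: |vector      by|
|sleepy   robot|
|this I mineral|
|cheese  garden|
|bean white fox|
|year house bee|
|time   network|
|fish  electric|
|top           |

Derivation:
Line 1: ['vector', 'by'] (min_width=9, slack=5)
Line 2: ['sleepy', 'robot'] (min_width=12, slack=2)
Line 3: ['this', 'I', 'mineral'] (min_width=14, slack=0)
Line 4: ['cheese', 'garden'] (min_width=13, slack=1)
Line 5: ['bean', 'white', 'fox'] (min_width=14, slack=0)
Line 6: ['year', 'house', 'bee'] (min_width=14, slack=0)
Line 7: ['time', 'network'] (min_width=12, slack=2)
Line 8: ['fish', 'electric'] (min_width=13, slack=1)
Line 9: ['top'] (min_width=3, slack=11)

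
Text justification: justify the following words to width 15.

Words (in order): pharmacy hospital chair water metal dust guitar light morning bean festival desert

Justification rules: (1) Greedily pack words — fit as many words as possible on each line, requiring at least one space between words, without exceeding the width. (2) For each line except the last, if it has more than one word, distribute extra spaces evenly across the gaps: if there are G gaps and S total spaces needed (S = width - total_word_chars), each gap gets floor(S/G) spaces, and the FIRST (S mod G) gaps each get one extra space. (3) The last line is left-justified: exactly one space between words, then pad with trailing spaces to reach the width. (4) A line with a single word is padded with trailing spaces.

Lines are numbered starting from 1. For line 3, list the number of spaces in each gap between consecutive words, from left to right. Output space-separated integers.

Line 1: ['pharmacy'] (min_width=8, slack=7)
Line 2: ['hospital', 'chair'] (min_width=14, slack=1)
Line 3: ['water', 'metal'] (min_width=11, slack=4)
Line 4: ['dust', 'guitar'] (min_width=11, slack=4)
Line 5: ['light', 'morning'] (min_width=13, slack=2)
Line 6: ['bean', 'festival'] (min_width=13, slack=2)
Line 7: ['desert'] (min_width=6, slack=9)

Answer: 5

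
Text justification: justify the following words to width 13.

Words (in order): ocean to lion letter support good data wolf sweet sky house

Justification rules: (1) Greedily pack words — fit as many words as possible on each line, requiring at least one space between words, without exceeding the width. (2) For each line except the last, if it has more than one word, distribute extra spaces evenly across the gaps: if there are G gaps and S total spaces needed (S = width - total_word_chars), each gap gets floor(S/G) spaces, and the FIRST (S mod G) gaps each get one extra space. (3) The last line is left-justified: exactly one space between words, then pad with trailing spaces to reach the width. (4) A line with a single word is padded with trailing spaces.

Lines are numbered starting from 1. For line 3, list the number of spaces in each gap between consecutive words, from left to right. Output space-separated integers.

Answer: 2

Derivation:
Line 1: ['ocean', 'to', 'lion'] (min_width=13, slack=0)
Line 2: ['letter'] (min_width=6, slack=7)
Line 3: ['support', 'good'] (min_width=12, slack=1)
Line 4: ['data', 'wolf'] (min_width=9, slack=4)
Line 5: ['sweet', 'sky'] (min_width=9, slack=4)
Line 6: ['house'] (min_width=5, slack=8)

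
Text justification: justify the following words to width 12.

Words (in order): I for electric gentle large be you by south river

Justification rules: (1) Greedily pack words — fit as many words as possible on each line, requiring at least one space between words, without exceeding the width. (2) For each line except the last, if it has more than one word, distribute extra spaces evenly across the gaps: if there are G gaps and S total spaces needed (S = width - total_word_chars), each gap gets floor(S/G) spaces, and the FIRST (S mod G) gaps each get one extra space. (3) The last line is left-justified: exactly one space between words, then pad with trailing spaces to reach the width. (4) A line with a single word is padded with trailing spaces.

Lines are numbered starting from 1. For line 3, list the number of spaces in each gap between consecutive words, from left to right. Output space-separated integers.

Line 1: ['I', 'for'] (min_width=5, slack=7)
Line 2: ['electric'] (min_width=8, slack=4)
Line 3: ['gentle', 'large'] (min_width=12, slack=0)
Line 4: ['be', 'you', 'by'] (min_width=9, slack=3)
Line 5: ['south', 'river'] (min_width=11, slack=1)

Answer: 1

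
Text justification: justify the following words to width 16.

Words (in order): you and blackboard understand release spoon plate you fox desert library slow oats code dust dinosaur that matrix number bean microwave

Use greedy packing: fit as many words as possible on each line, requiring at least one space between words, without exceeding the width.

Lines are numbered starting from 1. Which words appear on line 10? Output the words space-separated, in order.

Line 1: ['you', 'and'] (min_width=7, slack=9)
Line 2: ['blackboard'] (min_width=10, slack=6)
Line 3: ['understand'] (min_width=10, slack=6)
Line 4: ['release', 'spoon'] (min_width=13, slack=3)
Line 5: ['plate', 'you', 'fox'] (min_width=13, slack=3)
Line 6: ['desert', 'library'] (min_width=14, slack=2)
Line 7: ['slow', 'oats', 'code'] (min_width=14, slack=2)
Line 8: ['dust', 'dinosaur'] (min_width=13, slack=3)
Line 9: ['that', 'matrix'] (min_width=11, slack=5)
Line 10: ['number', 'bean'] (min_width=11, slack=5)
Line 11: ['microwave'] (min_width=9, slack=7)

Answer: number bean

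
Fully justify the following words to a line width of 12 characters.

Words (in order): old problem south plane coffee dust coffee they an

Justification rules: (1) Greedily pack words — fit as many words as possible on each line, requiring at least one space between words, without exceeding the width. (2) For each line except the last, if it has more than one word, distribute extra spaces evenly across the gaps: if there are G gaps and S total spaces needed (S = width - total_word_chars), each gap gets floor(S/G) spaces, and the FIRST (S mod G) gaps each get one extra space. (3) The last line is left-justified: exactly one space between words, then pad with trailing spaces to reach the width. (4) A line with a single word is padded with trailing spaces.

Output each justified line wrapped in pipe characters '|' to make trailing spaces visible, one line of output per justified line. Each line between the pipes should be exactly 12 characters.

Line 1: ['old', 'problem'] (min_width=11, slack=1)
Line 2: ['south', 'plane'] (min_width=11, slack=1)
Line 3: ['coffee', 'dust'] (min_width=11, slack=1)
Line 4: ['coffee', 'they'] (min_width=11, slack=1)
Line 5: ['an'] (min_width=2, slack=10)

Answer: |old  problem|
|south  plane|
|coffee  dust|
|coffee  they|
|an          |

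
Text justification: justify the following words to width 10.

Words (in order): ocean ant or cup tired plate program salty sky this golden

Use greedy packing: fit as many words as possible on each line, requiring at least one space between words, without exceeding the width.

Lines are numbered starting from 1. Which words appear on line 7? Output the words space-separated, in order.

Line 1: ['ocean', 'ant'] (min_width=9, slack=1)
Line 2: ['or', 'cup'] (min_width=6, slack=4)
Line 3: ['tired'] (min_width=5, slack=5)
Line 4: ['plate'] (min_width=5, slack=5)
Line 5: ['program'] (min_width=7, slack=3)
Line 6: ['salty', 'sky'] (min_width=9, slack=1)
Line 7: ['this'] (min_width=4, slack=6)
Line 8: ['golden'] (min_width=6, slack=4)

Answer: this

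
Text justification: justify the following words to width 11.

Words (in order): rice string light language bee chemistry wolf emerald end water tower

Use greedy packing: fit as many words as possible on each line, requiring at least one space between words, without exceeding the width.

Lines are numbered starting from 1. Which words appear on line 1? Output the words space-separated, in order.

Line 1: ['rice', 'string'] (min_width=11, slack=0)
Line 2: ['light'] (min_width=5, slack=6)
Line 3: ['language'] (min_width=8, slack=3)
Line 4: ['bee'] (min_width=3, slack=8)
Line 5: ['chemistry'] (min_width=9, slack=2)
Line 6: ['wolf'] (min_width=4, slack=7)
Line 7: ['emerald', 'end'] (min_width=11, slack=0)
Line 8: ['water', 'tower'] (min_width=11, slack=0)

Answer: rice string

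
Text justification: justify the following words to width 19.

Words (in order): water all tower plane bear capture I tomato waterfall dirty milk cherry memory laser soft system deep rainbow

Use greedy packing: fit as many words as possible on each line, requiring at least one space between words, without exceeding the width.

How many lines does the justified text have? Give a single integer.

Answer: 6

Derivation:
Line 1: ['water', 'all', 'tower'] (min_width=15, slack=4)
Line 2: ['plane', 'bear', 'capture'] (min_width=18, slack=1)
Line 3: ['I', 'tomato', 'waterfall'] (min_width=18, slack=1)
Line 4: ['dirty', 'milk', 'cherry'] (min_width=17, slack=2)
Line 5: ['memory', 'laser', 'soft'] (min_width=17, slack=2)
Line 6: ['system', 'deep', 'rainbow'] (min_width=19, slack=0)
Total lines: 6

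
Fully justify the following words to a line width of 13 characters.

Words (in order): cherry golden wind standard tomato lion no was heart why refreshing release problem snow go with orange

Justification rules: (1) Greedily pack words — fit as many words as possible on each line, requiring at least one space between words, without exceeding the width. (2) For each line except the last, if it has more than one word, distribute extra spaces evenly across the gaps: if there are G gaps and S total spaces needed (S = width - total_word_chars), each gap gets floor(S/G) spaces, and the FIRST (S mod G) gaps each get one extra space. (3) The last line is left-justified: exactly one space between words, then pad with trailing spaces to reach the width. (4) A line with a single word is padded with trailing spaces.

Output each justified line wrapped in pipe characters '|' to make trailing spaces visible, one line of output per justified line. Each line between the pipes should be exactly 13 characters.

Line 1: ['cherry', 'golden'] (min_width=13, slack=0)
Line 2: ['wind', 'standard'] (min_width=13, slack=0)
Line 3: ['tomato', 'lion'] (min_width=11, slack=2)
Line 4: ['no', 'was', 'heart'] (min_width=12, slack=1)
Line 5: ['why'] (min_width=3, slack=10)
Line 6: ['refreshing'] (min_width=10, slack=3)
Line 7: ['release'] (min_width=7, slack=6)
Line 8: ['problem', 'snow'] (min_width=12, slack=1)
Line 9: ['go', 'with'] (min_width=7, slack=6)
Line 10: ['orange'] (min_width=6, slack=7)

Answer: |cherry golden|
|wind standard|
|tomato   lion|
|no  was heart|
|why          |
|refreshing   |
|release      |
|problem  snow|
|go       with|
|orange       |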